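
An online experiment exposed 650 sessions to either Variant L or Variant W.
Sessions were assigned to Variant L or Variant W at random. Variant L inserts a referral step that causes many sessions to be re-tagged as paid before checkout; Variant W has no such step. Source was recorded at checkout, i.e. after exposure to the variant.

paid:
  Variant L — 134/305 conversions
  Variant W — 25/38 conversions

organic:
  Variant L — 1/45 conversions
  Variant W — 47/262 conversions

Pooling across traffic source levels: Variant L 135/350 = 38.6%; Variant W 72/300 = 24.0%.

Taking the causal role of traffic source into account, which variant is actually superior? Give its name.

Variant L

Stratifying would compare variants among sessions the variants themselves sorted into traffic source groups — a form of selection on an intermediate. The unconditioned pooled rates give the total causal effect.
Pooled: Variant L 38.6% vs Variant W 24.0%; Variant L is higher overall.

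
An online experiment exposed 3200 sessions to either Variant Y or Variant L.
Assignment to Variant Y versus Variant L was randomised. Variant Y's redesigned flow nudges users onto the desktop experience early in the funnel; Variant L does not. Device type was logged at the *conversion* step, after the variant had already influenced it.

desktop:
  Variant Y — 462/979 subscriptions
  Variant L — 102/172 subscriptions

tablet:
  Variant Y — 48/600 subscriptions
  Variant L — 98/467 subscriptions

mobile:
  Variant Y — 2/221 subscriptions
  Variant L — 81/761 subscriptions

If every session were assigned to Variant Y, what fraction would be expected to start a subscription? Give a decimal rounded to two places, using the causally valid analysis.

0.28

Stratifying would compare variants among sessions the variants themselves sorted into device type groups — a form of selection on an intermediate. The unconditioned pooled rates give the total causal effect.
So P(outcome | do(Variant Y)) is just the pooled rate for Variant Y: 512/1800 = 0.284.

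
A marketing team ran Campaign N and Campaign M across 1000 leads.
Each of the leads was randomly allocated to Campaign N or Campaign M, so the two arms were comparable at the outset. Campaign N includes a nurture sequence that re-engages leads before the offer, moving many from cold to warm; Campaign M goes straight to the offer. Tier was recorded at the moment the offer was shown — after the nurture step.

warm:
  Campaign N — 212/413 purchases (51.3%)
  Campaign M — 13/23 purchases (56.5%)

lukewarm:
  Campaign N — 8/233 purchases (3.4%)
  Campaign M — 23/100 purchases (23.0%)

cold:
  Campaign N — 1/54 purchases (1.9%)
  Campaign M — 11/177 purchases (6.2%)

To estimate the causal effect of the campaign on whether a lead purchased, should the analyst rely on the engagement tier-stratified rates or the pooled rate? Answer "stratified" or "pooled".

pooled

Because the campaign influences engagement tier, engagement tier is a post-treatment mediator, not a confounder. Stratifying on it would bias the estimate; the causal effect is the crude pooled difference.
Pooled: Campaign N 31.6% vs Campaign M 15.7%; Campaign N is higher overall.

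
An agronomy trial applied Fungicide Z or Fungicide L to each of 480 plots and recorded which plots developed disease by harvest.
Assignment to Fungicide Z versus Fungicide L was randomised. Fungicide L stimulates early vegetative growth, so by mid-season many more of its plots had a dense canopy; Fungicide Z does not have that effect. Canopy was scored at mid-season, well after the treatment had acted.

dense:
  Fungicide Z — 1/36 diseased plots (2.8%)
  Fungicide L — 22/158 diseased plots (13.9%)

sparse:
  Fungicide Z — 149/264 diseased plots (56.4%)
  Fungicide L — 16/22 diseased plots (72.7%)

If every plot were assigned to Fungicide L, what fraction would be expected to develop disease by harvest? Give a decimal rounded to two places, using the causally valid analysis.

0.21

Mid-season canopy here is a post-treatment variable shaped by the fungicide; conditioning on it would introduce bias rather than remove it. The overall comparison is the causal one.
So P(outcome | do(Fungicide L)) is just the pooled rate for Fungicide L: 38/180 = 0.211.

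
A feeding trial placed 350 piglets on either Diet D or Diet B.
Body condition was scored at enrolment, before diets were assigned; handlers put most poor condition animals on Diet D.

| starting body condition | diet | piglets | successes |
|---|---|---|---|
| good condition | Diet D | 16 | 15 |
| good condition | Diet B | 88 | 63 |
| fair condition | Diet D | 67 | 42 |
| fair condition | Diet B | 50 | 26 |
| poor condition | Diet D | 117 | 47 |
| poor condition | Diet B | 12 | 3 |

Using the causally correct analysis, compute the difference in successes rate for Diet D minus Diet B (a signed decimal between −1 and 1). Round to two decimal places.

Starting body condition differs across diets for reasons unrelated to any effect of the diet itself, and it separately predicts the outcome — a classic confounder. We must compare within starting body condition levels.
Adjusting over the population distribution of starting body condition: 0.297·(0.938−0.716) + 0.334·(0.627−0.520) + 0.369·(0.402−0.250) = +0.157.

+0.16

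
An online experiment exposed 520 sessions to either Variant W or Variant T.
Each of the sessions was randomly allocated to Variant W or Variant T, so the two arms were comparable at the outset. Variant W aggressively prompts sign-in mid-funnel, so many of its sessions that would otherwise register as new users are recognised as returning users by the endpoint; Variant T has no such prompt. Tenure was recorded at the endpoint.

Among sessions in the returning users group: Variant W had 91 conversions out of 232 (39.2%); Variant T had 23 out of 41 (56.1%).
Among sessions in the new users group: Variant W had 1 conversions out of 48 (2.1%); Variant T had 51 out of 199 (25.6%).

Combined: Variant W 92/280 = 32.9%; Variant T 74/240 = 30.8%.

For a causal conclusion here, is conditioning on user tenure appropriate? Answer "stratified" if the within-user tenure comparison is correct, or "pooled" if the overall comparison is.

User tenure here is a post-treatment variable shaped by the variant; conditioning on it would introduce bias rather than remove it. The overall comparison is the causal one.
Pooled: Variant W 32.9% vs Variant T 30.8%; Variant W is higher overall.

pooled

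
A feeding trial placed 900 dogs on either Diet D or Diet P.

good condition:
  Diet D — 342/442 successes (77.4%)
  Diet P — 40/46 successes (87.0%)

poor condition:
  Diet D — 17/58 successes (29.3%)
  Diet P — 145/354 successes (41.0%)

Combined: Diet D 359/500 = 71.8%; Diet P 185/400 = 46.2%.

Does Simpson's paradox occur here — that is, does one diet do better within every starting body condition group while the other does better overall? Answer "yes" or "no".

yes

Within each starting body condition level (good condition 77.4% vs 87.0%; poor condition 29.3% vs 41.0%), Diet P has the higher rate every time. Pooled: 71.8% vs 46.2% — Diet D has the higher rate overall. The two comparisons disagree.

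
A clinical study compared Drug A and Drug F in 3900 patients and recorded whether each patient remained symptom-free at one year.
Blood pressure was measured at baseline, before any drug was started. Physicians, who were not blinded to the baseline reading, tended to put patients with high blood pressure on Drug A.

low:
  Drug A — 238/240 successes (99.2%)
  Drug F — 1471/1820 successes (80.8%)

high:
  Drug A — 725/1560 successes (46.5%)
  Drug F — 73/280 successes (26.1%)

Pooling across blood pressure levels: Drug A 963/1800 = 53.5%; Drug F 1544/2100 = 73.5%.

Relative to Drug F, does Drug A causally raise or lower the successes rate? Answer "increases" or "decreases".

The blood pressure-specific comparison favours Drug A throughout, but the pooled figures favour Drug F. The question is whether to condition on blood pressure.
Since blood pressure is a pre-existing factor (not a product of the drug) and it affects the outcome on its own, it is a confounder. The stratified rates, not the pooled rate, identify the causal effect.
Within each level — low: 99.2% vs 80.8%; high: 46.5% vs 26.1% — Drug A is higher every time.

increases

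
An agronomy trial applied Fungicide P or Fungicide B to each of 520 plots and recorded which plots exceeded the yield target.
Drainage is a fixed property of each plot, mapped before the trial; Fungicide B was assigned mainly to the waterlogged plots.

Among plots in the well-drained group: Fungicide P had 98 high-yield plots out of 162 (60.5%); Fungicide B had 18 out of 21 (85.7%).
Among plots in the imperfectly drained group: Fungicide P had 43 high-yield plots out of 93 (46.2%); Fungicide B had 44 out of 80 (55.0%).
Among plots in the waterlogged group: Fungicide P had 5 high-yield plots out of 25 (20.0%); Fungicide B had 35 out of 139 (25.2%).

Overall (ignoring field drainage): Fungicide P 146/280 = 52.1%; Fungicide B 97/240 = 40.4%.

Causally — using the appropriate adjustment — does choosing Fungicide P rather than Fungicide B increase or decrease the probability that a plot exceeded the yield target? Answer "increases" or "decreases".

The imbalance in field drainage arose from how plots were allocated, not from anything the fungicide did; and field drainage independently affects the outcome. The pooled gap is confounded — condition on field drainage.
Within each level — well-drained: 60.5% vs 85.7%; imperfectly drained: 46.2% vs 55.0%; waterlogged: 20.0% vs 25.2% — Fungicide B is higher every time.

decreases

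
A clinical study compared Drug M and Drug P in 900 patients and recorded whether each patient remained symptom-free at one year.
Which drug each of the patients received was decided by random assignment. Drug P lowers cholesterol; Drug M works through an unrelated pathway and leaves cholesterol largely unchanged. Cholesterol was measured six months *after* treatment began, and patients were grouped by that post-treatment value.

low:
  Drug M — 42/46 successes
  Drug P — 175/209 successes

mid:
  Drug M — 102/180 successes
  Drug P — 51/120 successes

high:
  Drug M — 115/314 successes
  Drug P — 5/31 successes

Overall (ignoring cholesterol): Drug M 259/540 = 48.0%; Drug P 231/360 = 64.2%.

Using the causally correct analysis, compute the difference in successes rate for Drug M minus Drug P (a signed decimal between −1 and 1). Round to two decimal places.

-0.16

The stratified and pooled comparisons disagree (Drug M wins within each cholesterol; Drug P wins overall), so the answer turns on the causal role of cholesterol.
Cholesterol is downstream of the drug. One should not condition on a consequence of treatment, so the overall rates are the right comparison.
The causal difference is the pooled difference: 0.480 − 0.642 = -0.162.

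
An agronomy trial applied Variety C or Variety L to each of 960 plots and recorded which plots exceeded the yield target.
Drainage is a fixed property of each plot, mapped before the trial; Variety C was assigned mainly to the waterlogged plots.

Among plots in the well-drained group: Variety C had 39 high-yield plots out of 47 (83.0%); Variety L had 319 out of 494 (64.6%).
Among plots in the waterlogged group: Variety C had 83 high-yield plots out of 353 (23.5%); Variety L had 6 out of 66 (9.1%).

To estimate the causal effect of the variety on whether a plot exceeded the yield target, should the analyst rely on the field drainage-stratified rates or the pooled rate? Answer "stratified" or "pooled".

The stratified and pooled comparisons disagree (Variety C wins within each field drainage; Variety L wins overall), so the answer turns on the causal role of field drainage.
Field drainage satisfies the back-door criterion: it is not a descendant of the variety, and it blocks the spurious path from variety to outcome. Adjusting for it (i.e., using the within-field drainage rates) gives the causal effect.
Within each level — well-drained: 83.0% vs 64.6%; waterlogged: 23.5% vs 9.1% — Variety C is higher every time.

stratified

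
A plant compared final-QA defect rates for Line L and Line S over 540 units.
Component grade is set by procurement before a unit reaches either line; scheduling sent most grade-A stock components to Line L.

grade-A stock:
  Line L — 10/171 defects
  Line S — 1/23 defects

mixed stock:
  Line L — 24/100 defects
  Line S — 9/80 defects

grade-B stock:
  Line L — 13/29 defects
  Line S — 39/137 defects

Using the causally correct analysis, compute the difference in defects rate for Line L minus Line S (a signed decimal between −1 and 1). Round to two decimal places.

Component grade is set before the line has any effect — it is not caused by the line — and it independently drives the outcome. That makes it a confounder, so the causal comparison is within component grade levels.
Adjusting over the population distribution of component grade: 0.359·(0.058−0.043) + 0.333·(0.240−0.113) + 0.307·(0.448−0.285) = +0.098.

+0.10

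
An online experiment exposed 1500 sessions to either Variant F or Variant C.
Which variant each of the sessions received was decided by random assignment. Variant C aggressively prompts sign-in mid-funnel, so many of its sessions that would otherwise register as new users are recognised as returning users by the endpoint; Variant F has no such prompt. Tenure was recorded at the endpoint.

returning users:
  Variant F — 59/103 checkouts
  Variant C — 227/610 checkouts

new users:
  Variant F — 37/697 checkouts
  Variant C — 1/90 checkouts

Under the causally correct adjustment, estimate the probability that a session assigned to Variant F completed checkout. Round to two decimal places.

The distribution of user tenure is itself part of what the variant does — it is an intermediate outcome. Holding it fixed would remove that part of the effect; the total effect is the pooled difference.
So P(outcome | do(Variant F)) is just the pooled rate for Variant F: 96/800 = 0.120.

0.12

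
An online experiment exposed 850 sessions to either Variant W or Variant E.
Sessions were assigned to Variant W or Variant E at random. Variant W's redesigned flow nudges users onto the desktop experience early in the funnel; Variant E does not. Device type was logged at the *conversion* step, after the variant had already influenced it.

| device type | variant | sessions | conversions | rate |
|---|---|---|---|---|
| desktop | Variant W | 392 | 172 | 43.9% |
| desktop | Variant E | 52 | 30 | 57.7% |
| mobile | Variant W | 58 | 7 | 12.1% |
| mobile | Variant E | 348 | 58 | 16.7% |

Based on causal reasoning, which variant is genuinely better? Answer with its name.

Variant W

Device type lies on the pathway variant → device type → outcome, so adjusting for it blocks the indirect effect. For the total causal effect of variant, use the unadjusted pooled rates.
Pooled: Variant W 39.8% vs Variant E 22.0%; Variant W is higher overall.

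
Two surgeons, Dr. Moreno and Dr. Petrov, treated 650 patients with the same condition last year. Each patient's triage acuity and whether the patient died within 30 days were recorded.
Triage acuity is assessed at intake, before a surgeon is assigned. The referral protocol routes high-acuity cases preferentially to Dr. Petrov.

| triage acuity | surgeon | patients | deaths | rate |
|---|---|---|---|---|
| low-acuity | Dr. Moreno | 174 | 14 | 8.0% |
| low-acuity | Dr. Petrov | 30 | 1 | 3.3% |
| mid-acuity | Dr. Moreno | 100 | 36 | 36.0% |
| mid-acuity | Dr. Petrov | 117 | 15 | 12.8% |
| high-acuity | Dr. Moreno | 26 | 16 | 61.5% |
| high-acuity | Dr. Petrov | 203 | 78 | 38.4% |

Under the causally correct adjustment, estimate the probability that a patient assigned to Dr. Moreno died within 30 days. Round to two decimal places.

0.36

Nothing the surgeon does changes triage acuity; the imbalance is an allocation artefact. With triage acuity also predicting the outcome, the pooled figure is confounded, and the within-stratum comparison is the causal one.
Standardising Dr. Moreno to the population triage acuity mix: 0.314·14/174 + 0.334·36/100 + 0.352·16/26 = 0.362.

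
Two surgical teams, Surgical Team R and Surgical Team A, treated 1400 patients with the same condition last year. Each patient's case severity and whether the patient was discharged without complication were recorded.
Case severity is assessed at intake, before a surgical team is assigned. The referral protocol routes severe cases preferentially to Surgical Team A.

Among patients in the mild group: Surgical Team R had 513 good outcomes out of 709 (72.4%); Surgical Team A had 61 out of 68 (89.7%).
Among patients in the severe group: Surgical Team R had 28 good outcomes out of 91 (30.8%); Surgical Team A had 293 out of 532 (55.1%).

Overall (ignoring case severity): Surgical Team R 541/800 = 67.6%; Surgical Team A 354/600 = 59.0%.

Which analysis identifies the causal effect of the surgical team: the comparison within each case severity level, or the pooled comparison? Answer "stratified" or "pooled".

Nothing the surgical team does changes case severity; the imbalance is an allocation artefact. With case severity also predicting the outcome, the pooled figure is confounded, and the within-stratum comparison is the causal one.
Within each level — mild: 72.4% vs 89.7%; severe: 30.8% vs 55.1% — Surgical Team A is higher every time.

stratified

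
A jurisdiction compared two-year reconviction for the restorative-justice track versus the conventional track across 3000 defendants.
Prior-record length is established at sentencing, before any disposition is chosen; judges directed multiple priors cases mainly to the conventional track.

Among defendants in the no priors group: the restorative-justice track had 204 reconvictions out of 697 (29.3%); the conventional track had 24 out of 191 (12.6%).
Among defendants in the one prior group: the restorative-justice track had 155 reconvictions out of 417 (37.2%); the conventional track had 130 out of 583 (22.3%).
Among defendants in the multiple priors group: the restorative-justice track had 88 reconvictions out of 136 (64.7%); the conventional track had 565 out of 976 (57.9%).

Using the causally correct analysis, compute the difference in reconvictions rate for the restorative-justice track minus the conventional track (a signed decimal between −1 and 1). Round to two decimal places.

The prior-record length-specific comparison favours the conventional track throughout, but the pooled figures favour the restorative-justice track. The question is whether to condition on prior-record length.
Since prior-record length is a pre-existing factor (not a product of the disposition) and it affects the outcome on its own, it is a confounder. The stratified rates, not the pooled rate, identify the causal effect.
Adjusting over the population distribution of prior-record length: 0.296·(0.293−0.126) + 0.333·(0.372−0.223) + 0.371·(0.647−0.579) = +0.124.

+0.12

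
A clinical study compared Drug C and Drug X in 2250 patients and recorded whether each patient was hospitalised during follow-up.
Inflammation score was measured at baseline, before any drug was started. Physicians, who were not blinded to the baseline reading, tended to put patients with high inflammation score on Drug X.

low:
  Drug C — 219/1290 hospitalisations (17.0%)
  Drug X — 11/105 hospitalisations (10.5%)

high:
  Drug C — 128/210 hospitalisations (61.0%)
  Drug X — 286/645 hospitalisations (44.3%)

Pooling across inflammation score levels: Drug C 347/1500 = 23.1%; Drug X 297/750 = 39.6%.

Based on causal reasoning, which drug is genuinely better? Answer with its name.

Drug X

Inflammation score satisfies the back-door criterion: it is not a descendant of the drug, and it blocks the spurious path from drug to outcome. Adjusting for it (i.e., using the within-inflammation score rates) gives the causal effect.
Within each level — low: 17.0% vs 10.5%; high: 61.0% vs 44.3% — Drug X is lower every time.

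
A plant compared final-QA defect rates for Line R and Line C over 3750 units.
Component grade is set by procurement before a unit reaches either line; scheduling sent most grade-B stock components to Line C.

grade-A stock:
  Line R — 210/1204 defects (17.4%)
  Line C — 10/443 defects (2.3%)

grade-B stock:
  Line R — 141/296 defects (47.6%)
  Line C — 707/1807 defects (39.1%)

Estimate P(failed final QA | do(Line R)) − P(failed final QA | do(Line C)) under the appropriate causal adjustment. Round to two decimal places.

Line C is lower inside every component grade stratum but Line R is lower in aggregate. Whether to stratify depends on how component grade relates to the line.
Component grade differs across lines for reasons unrelated to any effect of the line itself, and it separately predicts the outcome — a classic confounder. We must compare within component grade levels.
Adjusting over the population distribution of component grade: 0.439·(0.174−0.023) + 0.561·(0.476−0.391) = +0.114.

+0.11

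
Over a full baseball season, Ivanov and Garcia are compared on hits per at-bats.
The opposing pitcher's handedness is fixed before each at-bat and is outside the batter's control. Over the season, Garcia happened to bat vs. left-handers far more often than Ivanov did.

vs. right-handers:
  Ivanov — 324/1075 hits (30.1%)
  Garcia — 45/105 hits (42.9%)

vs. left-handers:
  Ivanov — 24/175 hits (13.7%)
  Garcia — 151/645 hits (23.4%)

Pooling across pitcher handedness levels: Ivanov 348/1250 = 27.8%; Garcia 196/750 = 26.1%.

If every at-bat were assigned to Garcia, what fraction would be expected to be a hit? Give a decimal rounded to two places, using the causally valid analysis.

The pitcher handedness-specific comparison favours Garcia throughout, but the pooled figures favour Ivanov. The question is whether to condition on pitcher handedness.
The imbalance in pitcher handedness arose from how at-bats were allocated, not from anything the player did; and pitcher handedness independently affects the outcome. The pooled gap is confounded — condition on pitcher handedness.
Standardising Garcia to the population pitcher handedness mix: 0.590·45/105 + 0.410·151/645 = 0.349.

0.35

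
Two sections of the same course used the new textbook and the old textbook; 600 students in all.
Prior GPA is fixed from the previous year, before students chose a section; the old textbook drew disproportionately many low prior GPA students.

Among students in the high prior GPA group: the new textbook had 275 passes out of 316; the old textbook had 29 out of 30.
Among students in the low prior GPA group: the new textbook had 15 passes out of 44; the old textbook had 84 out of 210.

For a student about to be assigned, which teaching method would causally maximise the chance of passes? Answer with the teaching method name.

Here prior GPA band is a common cause — it drives both which teaching method a case falls under and the outcome. The crude comparison mixes populations; the stratum-specific rates are the causally relevant ones.
Within each level — high prior GPA: 87.0% vs 96.7%; low prior GPA: 34.1% vs 40.0% — the old textbook is higher every time.

the old textbook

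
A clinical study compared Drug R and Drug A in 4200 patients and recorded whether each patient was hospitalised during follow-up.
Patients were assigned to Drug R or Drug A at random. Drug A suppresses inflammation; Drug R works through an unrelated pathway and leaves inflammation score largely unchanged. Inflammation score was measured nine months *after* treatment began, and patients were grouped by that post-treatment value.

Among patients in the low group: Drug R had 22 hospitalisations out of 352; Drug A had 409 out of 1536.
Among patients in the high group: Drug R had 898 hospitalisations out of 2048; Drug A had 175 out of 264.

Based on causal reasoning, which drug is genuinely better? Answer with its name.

The inflammation score-specific comparison favours Drug R throughout, but the pooled figures favour Drug A. The question is whether to condition on inflammation score.
Inflammation score is recorded after the drug and is itself shifted by it — it sits on the causal path from drug to outcome. Conditioning on a mediator would strip out part of the effect we want; the pooled comparison gives the total causal effect.
Pooled: Drug R 38.3% vs Drug A 32.4%; Drug A is lower overall.

Drug A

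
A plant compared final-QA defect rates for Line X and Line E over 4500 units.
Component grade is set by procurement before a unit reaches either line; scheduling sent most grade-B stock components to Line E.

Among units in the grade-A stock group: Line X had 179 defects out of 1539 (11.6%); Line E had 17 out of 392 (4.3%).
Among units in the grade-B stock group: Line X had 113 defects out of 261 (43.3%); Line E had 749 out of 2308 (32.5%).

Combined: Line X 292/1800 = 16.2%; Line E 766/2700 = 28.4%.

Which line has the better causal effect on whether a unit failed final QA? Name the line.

Component grade satisfies the back-door criterion: it is not a descendant of the line, and it blocks the spurious path from line to outcome. Adjusting for it (i.e., using the within-component grade rates) gives the causal effect.
Within each level — grade-A stock: 11.6% vs 4.3%; grade-B stock: 43.3% vs 32.5% — Line E is lower every time.

Line E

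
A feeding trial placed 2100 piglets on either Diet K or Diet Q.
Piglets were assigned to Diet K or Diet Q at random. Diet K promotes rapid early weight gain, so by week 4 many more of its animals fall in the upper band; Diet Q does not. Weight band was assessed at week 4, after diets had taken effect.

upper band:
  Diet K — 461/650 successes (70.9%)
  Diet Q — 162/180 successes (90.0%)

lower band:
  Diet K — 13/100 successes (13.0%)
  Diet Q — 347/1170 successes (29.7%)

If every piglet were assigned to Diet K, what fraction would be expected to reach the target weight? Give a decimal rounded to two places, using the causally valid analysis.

0.63

Within every week-4 weight band level Diet Q has the higher rate, yet pooled Diet K does — Simpson's reversal.
The distribution of week-4 weight band is itself part of what the diet does — it is an intermediate outcome. Holding it fixed would remove that part of the effect; the total effect is the pooled difference.
So P(outcome | do(Diet K)) is just the pooled rate for Diet K: 474/750 = 0.632.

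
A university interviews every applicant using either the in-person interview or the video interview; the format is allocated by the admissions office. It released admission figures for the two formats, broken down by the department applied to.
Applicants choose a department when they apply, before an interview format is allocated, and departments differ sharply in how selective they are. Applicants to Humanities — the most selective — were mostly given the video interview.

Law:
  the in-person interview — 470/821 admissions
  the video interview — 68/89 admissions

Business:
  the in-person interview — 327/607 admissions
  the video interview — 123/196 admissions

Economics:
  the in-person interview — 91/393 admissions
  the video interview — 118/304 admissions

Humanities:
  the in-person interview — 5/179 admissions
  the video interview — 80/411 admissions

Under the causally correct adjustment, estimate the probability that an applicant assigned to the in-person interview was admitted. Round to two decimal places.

The imbalance in department arose from how applicants were allocated, not from anything the interview format did; and department independently affects the outcome. The pooled gap is confounded — condition on department.
Standardising the in-person interview to the population department mix: 0.303·470/821 + 0.268·327/607 + 0.232·91/393 + 0.197·5/179 = 0.377.

0.38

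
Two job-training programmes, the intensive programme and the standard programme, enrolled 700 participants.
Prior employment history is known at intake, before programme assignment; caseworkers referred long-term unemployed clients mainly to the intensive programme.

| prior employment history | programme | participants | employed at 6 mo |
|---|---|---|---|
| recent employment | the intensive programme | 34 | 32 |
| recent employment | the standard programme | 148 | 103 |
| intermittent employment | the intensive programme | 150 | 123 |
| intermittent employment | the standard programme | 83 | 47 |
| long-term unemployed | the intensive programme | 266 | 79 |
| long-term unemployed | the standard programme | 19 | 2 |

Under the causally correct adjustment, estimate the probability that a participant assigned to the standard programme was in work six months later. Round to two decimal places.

the intensive programme is higher inside every prior employment history stratum but the standard programme is higher in aggregate. Whether to stratify depends on how prior employment history relates to the programme.
Here prior employment history is a common cause — it drives both which programme a case falls under and the outcome. The crude comparison mixes populations; the stratum-specific rates are the causally relevant ones.
Standardising the standard programme to the population prior employment history mix: 0.260·103/148 + 0.333·47/83 + 0.407·2/19 = 0.412.

0.41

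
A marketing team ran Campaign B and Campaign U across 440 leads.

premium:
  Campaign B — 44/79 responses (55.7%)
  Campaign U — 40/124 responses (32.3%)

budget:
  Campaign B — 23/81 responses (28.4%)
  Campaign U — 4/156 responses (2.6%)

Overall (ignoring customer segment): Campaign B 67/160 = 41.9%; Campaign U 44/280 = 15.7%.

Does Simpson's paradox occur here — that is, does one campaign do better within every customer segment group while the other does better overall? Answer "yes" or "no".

no

Within each customer segment level (premium 55.7% vs 32.3%; budget 28.4% vs 2.6%), Campaign B has the higher rate every time. Pooled: 41.9% vs 15.7% — Campaign B has the higher rate overall. They agree.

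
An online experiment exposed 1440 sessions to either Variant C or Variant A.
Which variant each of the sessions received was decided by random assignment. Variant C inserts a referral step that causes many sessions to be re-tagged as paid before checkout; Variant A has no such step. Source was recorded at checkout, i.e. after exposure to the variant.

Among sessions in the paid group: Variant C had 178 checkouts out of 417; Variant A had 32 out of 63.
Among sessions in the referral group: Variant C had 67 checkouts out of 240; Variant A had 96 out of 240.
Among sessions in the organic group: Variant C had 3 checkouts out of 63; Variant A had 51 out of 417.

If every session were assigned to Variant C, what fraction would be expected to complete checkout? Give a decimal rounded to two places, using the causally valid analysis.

Traffic source lies on the pathway variant → traffic source → outcome, so adjusting for it blocks the indirect effect. For the total causal effect of variant, use the unadjusted pooled rates.
So P(outcome | do(Variant C)) is just the pooled rate for Variant C: 248/720 = 0.344.

0.34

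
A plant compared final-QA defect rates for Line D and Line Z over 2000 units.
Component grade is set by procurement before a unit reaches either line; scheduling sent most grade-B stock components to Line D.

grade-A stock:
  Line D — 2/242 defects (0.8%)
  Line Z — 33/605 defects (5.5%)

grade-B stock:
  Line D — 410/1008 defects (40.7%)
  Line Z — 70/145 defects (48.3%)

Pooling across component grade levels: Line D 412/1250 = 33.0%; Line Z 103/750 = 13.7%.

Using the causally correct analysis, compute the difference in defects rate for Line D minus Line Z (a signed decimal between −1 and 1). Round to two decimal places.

-0.06

Here component grade is a common cause — it drives both which line a case falls under and the outcome. The crude comparison mixes populations; the stratum-specific rates are the causally relevant ones.
Adjusting over the population distribution of component grade: 0.423·(0.008−0.055) + 0.577·(0.407−0.483) = -0.063.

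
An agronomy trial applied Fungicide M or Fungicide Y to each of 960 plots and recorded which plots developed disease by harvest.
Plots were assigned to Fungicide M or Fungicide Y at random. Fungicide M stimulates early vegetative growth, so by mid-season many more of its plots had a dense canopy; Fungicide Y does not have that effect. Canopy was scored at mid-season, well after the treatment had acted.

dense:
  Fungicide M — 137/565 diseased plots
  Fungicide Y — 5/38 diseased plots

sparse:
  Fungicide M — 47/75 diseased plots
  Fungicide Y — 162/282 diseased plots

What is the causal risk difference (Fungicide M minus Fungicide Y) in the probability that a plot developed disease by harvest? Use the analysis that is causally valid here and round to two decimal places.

The stratified and pooled comparisons disagree (Fungicide Y wins within each mid-season canopy; Fungicide M wins overall), so the answer turns on the causal role of mid-season canopy.
Mid-season canopy lies on the pathway fungicide → mid-season canopy → outcome, so adjusting for it blocks the indirect effect. For the total causal effect of fungicide, use the unadjusted pooled rates.
The causal difference is the pooled difference: 0.287 − 0.522 = -0.234.

-0.23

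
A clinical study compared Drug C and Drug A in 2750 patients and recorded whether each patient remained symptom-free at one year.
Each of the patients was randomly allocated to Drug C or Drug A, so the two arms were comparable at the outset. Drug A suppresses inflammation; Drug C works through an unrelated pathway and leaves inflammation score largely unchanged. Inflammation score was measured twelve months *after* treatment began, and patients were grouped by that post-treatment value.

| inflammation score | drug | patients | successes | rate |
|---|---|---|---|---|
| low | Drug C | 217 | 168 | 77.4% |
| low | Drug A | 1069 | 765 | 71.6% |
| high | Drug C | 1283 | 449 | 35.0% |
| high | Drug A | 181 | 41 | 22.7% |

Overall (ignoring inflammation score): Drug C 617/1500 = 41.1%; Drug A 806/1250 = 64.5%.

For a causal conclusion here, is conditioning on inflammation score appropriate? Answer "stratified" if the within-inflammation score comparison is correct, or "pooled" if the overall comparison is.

Drug C is higher inside every inflammation score stratum but Drug A is higher in aggregate. Whether to stratify depends on how inflammation score relates to the drug.
Stratifying would compare drugs among patients the drugs themselves sorted into inflammation score groups — a form of selection on an intermediate. The unconditioned pooled rates give the total causal effect.
Pooled: Drug C 41.1% vs Drug A 64.5%; Drug A is higher overall.

pooled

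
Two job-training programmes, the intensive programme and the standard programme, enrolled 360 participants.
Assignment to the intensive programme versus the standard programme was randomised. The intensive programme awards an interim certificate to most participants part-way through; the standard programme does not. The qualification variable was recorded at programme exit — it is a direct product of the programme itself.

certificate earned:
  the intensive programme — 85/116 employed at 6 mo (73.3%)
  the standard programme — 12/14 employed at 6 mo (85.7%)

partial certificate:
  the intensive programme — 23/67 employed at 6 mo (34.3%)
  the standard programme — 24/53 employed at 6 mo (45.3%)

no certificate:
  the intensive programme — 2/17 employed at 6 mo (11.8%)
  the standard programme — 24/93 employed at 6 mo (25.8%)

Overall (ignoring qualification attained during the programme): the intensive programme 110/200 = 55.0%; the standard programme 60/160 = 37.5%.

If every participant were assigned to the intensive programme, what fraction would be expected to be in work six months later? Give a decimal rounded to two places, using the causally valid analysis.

0.55

the standard programme is higher inside every qualification attained during the programme stratum but the intensive programme is higher in aggregate. Whether to stratify depends on how qualification attained during the programme relates to the programme.
Qualification attained during the programme is recorded after the programme and is itself shifted by it — it sits on the causal path from programme to outcome. Conditioning on a mediator would strip out part of the effect we want; the pooled comparison gives the total causal effect.
So P(outcome | do(the intensive programme)) is just the pooled rate for the intensive programme: 110/200 = 0.550.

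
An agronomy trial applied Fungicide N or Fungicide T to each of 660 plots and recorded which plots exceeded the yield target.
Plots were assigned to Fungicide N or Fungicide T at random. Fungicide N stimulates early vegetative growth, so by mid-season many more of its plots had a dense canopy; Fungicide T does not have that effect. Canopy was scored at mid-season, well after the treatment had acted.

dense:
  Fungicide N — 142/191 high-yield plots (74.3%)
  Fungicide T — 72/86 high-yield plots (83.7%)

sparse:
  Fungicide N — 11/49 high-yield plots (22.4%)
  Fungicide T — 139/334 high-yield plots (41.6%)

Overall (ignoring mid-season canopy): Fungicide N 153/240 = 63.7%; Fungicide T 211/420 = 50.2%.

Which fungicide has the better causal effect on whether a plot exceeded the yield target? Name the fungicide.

Within every mid-season canopy level Fungicide T has the higher rate, yet pooled Fungicide N does — Simpson's reversal.
The distribution of mid-season canopy is itself part of what the fungicide does — it is an intermediate outcome. Holding it fixed would remove that part of the effect; the total effect is the pooled difference.
Pooled: Fungicide N 63.7% vs Fungicide T 50.2%; Fungicide N is higher overall.

Fungicide N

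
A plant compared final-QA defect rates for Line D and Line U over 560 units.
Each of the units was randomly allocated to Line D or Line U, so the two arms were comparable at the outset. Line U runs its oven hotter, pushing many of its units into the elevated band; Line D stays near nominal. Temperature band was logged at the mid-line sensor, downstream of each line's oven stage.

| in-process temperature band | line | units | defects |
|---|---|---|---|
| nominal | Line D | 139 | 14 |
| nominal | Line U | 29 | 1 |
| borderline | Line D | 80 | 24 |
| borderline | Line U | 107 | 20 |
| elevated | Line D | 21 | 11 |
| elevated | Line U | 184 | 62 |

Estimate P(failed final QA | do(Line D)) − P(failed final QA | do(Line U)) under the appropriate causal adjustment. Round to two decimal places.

Because the line influences in-process temperature band, in-process temperature band is a post-treatment mediator, not a confounder. Stratifying on it would bias the estimate; the causal effect is the crude pooled difference.
The causal difference is the pooled difference: 0.204 − 0.259 = -0.055.

-0.06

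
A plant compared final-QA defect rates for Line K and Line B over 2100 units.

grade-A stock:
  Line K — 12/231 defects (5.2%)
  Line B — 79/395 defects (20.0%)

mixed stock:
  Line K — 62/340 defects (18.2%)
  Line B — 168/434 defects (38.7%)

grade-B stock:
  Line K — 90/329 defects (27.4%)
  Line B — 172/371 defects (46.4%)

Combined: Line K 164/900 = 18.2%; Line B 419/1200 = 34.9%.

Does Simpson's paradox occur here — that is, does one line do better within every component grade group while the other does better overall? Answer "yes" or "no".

Within each component grade level (grade-A stock 5.2% vs 20.0%; mixed stock 18.2% vs 38.7%; grade-B stock 27.4% vs 46.4%), Line K has the lower rate every time. Pooled: 18.2% vs 34.9% — Line K has the lower rate overall. They agree.

no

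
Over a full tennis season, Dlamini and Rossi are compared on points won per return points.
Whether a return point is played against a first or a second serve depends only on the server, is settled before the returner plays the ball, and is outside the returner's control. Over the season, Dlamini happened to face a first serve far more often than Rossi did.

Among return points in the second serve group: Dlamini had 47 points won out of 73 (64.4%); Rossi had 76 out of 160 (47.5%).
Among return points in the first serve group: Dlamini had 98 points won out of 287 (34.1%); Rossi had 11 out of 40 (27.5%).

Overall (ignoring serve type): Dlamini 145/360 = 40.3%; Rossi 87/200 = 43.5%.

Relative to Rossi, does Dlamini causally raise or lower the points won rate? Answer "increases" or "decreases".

Serve type satisfies the back-door criterion: it is not a descendant of the player, and it blocks the spurious path from player to outcome. Adjusting for it (i.e., using the within-serve type rates) gives the causal effect.
Within each level — second serve: 64.4% vs 47.5%; first serve: 34.1% vs 27.5% — Dlamini is higher every time.

increases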